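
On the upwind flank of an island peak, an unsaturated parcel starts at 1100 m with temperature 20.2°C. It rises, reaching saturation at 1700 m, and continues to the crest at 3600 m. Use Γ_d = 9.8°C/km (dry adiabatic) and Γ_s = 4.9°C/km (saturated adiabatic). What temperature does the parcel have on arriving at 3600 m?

5.01°C

1100–1700 m, dry: Δz = 0.6 km ⇒ ΔT = -5.88°C; T = 14.32°C
1700–3600 m, saturated: Δz = 1.9 km ⇒ ΔT = -9.31°C; T = 5.01°C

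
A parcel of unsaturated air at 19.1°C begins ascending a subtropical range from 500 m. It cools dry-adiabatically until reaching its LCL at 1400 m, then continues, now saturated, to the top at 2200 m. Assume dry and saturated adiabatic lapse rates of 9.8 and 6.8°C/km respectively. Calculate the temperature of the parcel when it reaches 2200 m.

Dry to 1400 m: -9.8 × 0.9 km = -8.82°C, so T = 10.28°C.
Saturated to 2200 m: -6.8 × 0.8 km = -5.44°C, so T = 4.84°C.

4.84°C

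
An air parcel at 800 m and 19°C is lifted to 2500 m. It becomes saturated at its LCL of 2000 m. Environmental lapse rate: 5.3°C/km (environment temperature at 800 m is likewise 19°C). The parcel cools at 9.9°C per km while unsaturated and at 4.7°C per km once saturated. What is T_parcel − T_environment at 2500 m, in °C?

-5.22°C (parcel cooler than environment)

Parcel:
  800–2000 m, dry: Δz = 1.2 km ⇒ ΔT = -11.88°C; T = 7.12°C
  2000–2500 m, saturated: Δz = 0.5 km ⇒ ΔT = -2.35°C; T = 4.77°C
Environment:
  800–2500 m, environment: Δz = 1.7 km ⇒ ΔT = -9.01°C; T = 9.99°C
T_parcel − T_env = 4.77 − 9.99 = -5.22°C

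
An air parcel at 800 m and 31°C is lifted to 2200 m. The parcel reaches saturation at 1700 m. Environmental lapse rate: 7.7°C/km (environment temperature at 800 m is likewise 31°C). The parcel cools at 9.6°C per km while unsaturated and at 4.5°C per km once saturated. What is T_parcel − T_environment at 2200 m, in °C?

-0.11°C (parcel cooler than environment)

Parcel:
  From 800 m to 1700 m (dry): cools by 9.6 × 0.9 = 8.64°C, giving 22.36°C.
  From 1700 m to 2200 m (saturated): cools by 4.5 × 0.5 = 2.25°C, giving 20.11°C.
Environment:
  From 800 m to 2200 m (environment): cools by 7.7 × 1.4 = 10.78°C, giving 20.22°C.
T_parcel − T_env = 20.11 − 20.22 = -0.11°C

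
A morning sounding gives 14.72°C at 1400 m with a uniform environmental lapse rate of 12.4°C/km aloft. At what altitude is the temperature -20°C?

4200 m

Height above start = (14.72 − (-20)) / 12.4 = 2.8 km
Altitude = 1400 m + 2800 m = 4200 m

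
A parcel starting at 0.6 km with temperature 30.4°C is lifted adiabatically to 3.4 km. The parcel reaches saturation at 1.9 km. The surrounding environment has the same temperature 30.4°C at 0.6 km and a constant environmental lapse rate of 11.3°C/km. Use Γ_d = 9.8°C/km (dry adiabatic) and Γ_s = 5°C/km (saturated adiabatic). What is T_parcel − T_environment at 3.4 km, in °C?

+11.4°C (parcel warmer than environment)

Parcel:
  600–1900 m, dry: Δz = 1.3 km ⇒ ΔT = -12.74°C; T = 17.66°C
  1900–3400 m, saturated: Δz = 1.5 km ⇒ ΔT = -7.5°C; T = 10.16°C
Environment:
  600–3400 m, environment: Δz = 2.8 km ⇒ ΔT = -31.64°C; T = -1.24°C
T_parcel − T_env = 10.16 − (-1.24) = +11.4°C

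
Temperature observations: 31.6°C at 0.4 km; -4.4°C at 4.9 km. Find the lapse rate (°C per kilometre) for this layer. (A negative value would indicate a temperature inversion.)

Γ = −ΔT/Δz = (31.6 − (-4.4)) / (4900 − 400) m
  = 36°C / 4.5 km = 8°C/km

8°C/km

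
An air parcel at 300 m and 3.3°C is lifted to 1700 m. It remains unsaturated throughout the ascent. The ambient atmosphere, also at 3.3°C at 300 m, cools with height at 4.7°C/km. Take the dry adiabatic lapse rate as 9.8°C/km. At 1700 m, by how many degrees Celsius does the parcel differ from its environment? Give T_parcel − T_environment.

Parcel:
  From 300 m to 1700 m (dry): cools by 9.8 × 1.4 = 13.72°C, giving -10.42°C.
Environment:
  From 300 m to 1700 m (environment): cools by 4.7 × 1.4 = 6.58°C, giving -3.28°C.
T_parcel − T_env = -10.42 − (-3.28) = -7.14°C

-7.14°C (parcel cooler than environment)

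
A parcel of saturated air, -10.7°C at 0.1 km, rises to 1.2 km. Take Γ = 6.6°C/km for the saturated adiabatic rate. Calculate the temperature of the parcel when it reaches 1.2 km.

-17.96°C

100 → 1200 m (saturated adiabatic, 6.6°C/km): ΔT = -6.6 × 1.1 = -7.26°C → T = -17.96°C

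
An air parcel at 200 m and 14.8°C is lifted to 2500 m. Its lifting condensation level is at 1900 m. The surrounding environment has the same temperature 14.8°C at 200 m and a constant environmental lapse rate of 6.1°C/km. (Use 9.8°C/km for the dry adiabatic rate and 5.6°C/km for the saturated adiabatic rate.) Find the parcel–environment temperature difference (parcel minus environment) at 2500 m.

Parcel:
  200 → 1900 m (dry, 9.8°C/km): ΔT = -9.8 × 1.7 = -16.66°C → T = -1.86°C
  1900 → 2500 m (saturated, 5.6°C/km): ΔT = -5.6 × 0.6 = -3.36°C → T = -5.22°C
Environment:
  200 → 2500 m (environment, 6.1°C/km): ΔT = -6.1 × 2.3 = -14.03°C → T = 0.77°C
T_parcel − T_env = -5.22 − 0.77 = -5.99°C

-5.99°C (parcel cooler than environment)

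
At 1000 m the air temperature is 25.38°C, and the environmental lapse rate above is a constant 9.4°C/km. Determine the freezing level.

3700 m

Height above start = (25.38 − 0) / 9.4 = 2.7 km
Altitude = 1000 m + 2700 m = 3700 m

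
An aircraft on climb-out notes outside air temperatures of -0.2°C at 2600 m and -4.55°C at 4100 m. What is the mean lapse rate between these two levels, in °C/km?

2.9°C/km

Γ = −ΔT/Δz = (-0.2 − (-4.55)) / (4100 − 2600) m
  = 4.35°C / 1.5 km = 2.9°C/km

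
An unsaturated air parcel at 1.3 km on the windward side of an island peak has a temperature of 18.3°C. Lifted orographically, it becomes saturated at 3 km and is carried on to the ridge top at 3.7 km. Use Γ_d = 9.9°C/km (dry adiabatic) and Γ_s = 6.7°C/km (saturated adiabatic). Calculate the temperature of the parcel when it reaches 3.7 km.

-3.22°C

1300 → 3000 m (dry, 9.9°C/km): ΔT = -9.9 × 1.7 = -16.83°C → T = 1.47°C
3000 → 3700 m (saturated, 6.7°C/km): ΔT = -6.7 × 0.7 = -4.69°C → T = -3.22°C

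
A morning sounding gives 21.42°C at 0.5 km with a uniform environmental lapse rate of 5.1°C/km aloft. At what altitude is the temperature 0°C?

4.7 km

Height above start = (21.42 − 0) / 5.1 = 4.2 km
Altitude = 500 m + 4200 m = 4700 m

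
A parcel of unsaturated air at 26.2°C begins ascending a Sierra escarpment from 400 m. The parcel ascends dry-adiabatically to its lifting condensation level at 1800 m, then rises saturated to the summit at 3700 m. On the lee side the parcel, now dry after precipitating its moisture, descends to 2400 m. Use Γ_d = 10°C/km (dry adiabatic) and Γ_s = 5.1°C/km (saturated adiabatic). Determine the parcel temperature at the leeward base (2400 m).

15.51°C

400 → 1800 m (dry, 10°C/km): ΔT = -10 × 1.4 = -14°C → T = 12.2°C
1800 → 3700 m (saturated, 5.1°C/km): ΔT = -5.1 × 1.9 = -9.69°C → T = 2.51°C
3700 → 2400 m (dry descent, 10°C/km): ΔT = +10 × 1.3 = +13°C → T = 15.51°C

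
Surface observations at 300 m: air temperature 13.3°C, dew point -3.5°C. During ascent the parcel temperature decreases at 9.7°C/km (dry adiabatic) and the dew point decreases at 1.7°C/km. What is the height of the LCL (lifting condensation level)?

T and T_d converge at 9.7 − 1.7 = 8°C per km
Height above start = (13.3 − (-3.5)) / 8 = 2.1 km
LCL altitude = 300 m + 2100 m = 2400 m

2400 m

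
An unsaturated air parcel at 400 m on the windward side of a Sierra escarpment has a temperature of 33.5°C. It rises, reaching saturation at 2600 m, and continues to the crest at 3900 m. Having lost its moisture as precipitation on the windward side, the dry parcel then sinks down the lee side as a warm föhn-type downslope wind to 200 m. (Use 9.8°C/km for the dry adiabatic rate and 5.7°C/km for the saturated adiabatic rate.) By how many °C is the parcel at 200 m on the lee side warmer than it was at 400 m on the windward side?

400–2600 m, dry: Δz = 2.2 km ⇒ ΔT = -21.56°C; T = 11.94°C
2600–3900 m, saturated: Δz = 1.3 km ⇒ ΔT = -7.41°C; T = 4.53°C
3900–200 m, dry descent: Δz = 3.7 km ⇒ ΔT = +36.26°C; T = 40.79°C
Net change vs windward start: 40.79 − 33.5 = +7.29°C

+7.29°C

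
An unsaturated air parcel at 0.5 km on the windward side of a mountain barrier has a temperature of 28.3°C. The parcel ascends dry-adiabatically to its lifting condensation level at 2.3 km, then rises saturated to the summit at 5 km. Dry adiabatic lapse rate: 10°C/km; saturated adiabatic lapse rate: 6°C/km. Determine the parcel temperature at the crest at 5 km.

-5.9°C

Dry to 2300 m: -10 × 1.8 km = -18°C, so T = 10.3°C.
Saturated to 5000 m: -6 × 2.7 km = -16.2°C, so T = -5.9°C.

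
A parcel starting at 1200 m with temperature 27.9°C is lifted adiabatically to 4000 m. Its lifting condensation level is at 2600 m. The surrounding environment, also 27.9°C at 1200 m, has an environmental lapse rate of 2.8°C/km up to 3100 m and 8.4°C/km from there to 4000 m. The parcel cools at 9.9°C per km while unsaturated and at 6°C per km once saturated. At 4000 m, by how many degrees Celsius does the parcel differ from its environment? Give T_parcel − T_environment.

Parcel:
  1200 → 2600 m (dry, 9.9°C/km): ΔT = -9.9 × 1.4 = -13.86°C → T = 14.04°C
  2600 → 4000 m (saturated, 6°C/km): ΔT = -6 × 1.4 = -8.4°C → T = 5.64°C
Environment:
  1200 → 3100 m (environment, lower layer, 2.8°C/km): ΔT = -2.8 × 1.9 = -5.32°C → T = 22.58°C
  3100 → 4000 m (environment, upper layer, 8.4°C/km): ΔT = -8.4 × 0.9 = -7.56°C → T = 15.02°C
T_parcel − T_env = 5.64 − 15.02 = -9.38°C

-9.38°C (parcel cooler than environment)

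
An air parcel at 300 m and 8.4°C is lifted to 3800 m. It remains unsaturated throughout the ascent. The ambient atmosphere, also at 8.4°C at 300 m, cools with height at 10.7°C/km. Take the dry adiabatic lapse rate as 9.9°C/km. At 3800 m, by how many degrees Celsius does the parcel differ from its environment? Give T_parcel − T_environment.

+2.8°C (parcel warmer than environment)

Parcel:
  Dry to 3800 m: -9.9 × 3.5 km = -34.65°C, so T = -26.25°C.
Environment:
  Environment to 3800 m: -10.7 × 3.5 km = -37.45°C, so T = -29.05°C.
T_parcel − T_env = -26.25 − (-29.05) = +2.8°C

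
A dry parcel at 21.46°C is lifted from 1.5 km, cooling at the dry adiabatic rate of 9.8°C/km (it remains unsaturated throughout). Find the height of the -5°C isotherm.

4.2 km

Height above start = (21.46 − (-5)) / 9.8 = 2.7 km
Altitude = 1500 m + 2700 m = 4200 m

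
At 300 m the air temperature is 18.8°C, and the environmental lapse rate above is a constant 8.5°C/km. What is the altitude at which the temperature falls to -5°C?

Height above start = (18.8 − (-5)) / 8.5 = 2.8 km
Altitude = 300 m + 2800 m = 3100 m

3100 m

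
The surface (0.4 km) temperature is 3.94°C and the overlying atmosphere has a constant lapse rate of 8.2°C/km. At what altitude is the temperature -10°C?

Height above start = (3.94 − (-10)) / 8.2 = 1.7 km
Altitude = 400 m + 1700 m = 2100 m

2.1 km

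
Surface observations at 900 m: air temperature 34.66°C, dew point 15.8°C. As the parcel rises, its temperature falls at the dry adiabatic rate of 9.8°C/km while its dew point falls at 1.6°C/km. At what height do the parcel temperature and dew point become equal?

3200 m

T and T_d converge at 9.8 − 1.6 = 8.2°C per km
Height above start = (34.66 − 15.8) / 8.2 = 2.3 km
LCL altitude = 900 m + 2300 m = 3200 m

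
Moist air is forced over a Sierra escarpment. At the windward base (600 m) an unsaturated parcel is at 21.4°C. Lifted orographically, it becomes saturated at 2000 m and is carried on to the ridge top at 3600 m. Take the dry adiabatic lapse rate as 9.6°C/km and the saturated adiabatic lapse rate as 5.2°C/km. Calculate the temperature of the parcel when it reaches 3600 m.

600–2000 m, dry: Δz = 1.4 km ⇒ ΔT = -13.44°C; T = 7.96°C
2000–3600 m, saturated: Δz = 1.6 km ⇒ ΔT = -8.32°C; T = -0.36°C

-0.36°C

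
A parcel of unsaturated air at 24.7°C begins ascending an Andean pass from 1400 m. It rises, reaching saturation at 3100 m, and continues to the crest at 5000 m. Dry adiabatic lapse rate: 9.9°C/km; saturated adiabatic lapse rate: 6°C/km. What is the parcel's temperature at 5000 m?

-3.53°C

From 1400 m to 3100 m (dry): cools by 9.9 × 1.7 = 16.83°C, giving 7.87°C.
From 3100 m to 5000 m (saturated): cools by 6 × 1.9 = 11.4°C, giving -3.53°C.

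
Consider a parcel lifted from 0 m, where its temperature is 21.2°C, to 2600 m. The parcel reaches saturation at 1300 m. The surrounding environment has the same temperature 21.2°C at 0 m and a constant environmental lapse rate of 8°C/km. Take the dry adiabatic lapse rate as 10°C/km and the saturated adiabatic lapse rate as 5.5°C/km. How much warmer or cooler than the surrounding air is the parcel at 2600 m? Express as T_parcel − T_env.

+0.65°C (parcel warmer than environment)

Parcel:
  Dry to 1300 m: -10 × 1.3 km = -13°C, so T = 8.2°C.
  Saturated to 2600 m: -5.5 × 1.3 km = -7.15°C, so T = 1.05°C.
Environment:
  Environment to 2600 m: -8 × 2.6 km = -20.8°C, so T = 0.4°C.
T_parcel − T_env = 1.05 − 0.4 = +0.65°C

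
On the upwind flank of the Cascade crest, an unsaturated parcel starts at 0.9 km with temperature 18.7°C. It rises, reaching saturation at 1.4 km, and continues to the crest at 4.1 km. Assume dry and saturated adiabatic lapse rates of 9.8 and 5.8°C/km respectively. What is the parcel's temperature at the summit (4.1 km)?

From 900 m to 1400 m (dry): cools by 9.8 × 0.5 = 4.9°C, giving 13.8°C.
From 1400 m to 4100 m (saturated): cools by 5.8 × 2.7 = 15.66°C, giving -1.86°C.

-1.86°C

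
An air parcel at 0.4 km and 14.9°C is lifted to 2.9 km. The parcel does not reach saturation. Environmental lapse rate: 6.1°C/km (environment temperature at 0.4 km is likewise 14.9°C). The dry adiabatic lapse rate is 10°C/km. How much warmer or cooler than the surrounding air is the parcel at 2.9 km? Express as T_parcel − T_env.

Parcel:
  400 → 2900 m (dry, 10°C/km): ΔT = -10 × 2.5 = -25°C → T = -10.1°C
Environment:
  400 → 2900 m (environment, 6.1°C/km): ΔT = -6.1 × 2.5 = -15.25°C → T = -0.35°C
T_parcel − T_env = -10.1 − (-0.35) = -9.75°C

-9.75°C (parcel cooler than environment)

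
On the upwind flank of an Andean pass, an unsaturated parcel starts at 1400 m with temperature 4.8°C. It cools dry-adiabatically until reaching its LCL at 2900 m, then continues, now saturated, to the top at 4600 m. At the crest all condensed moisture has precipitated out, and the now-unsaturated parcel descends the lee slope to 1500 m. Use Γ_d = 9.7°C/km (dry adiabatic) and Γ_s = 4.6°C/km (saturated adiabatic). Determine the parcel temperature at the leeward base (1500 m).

From 1400 m to 2900 m (dry): cools by 9.7 × 1.5 = 14.55°C, giving -9.75°C.
From 2900 m to 4600 m (saturated): cools by 4.6 × 1.7 = 7.82°C, giving -17.57°C.
From 4600 m to 1500 m (dry descent): warms by 9.7 × 3.1 = 30.07°C, giving 12.5°C.

12.5°C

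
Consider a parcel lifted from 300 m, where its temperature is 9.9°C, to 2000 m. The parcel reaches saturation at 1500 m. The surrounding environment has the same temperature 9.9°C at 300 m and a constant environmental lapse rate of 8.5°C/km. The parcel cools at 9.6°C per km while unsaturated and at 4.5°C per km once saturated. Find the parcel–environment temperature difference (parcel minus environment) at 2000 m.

Parcel:
  From 300 m to 1500 m (dry): cools by 9.6 × 1.2 = 11.52°C, giving -1.62°C.
  From 1500 m to 2000 m (saturated): cools by 4.5 × 0.5 = 2.25°C, giving -3.87°C.
Environment:
  From 300 m to 2000 m (environment): cools by 8.5 × 1.7 = 14.45°C, giving -4.55°C.
T_parcel − T_env = -3.87 − (-4.55) = +0.68°C

+0.68°C (parcel warmer than environment)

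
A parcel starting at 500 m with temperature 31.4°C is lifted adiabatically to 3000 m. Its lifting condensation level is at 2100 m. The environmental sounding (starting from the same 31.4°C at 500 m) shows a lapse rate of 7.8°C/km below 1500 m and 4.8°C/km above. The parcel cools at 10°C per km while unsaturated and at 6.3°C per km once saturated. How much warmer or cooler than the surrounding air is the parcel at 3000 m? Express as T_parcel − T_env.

Parcel:
  From 500 m to 2100 m (dry): cools by 10 × 1.6 = 16°C, giving 15.4°C.
  From 2100 m to 3000 m (saturated): cools by 6.3 × 0.9 = 5.67°C, giving 9.73°C.
Environment:
  From 500 m to 1500 m (environment, lower layer): cools by 7.8 × 1 = 7.8°C, giving 23.6°C.
  From 1500 m to 3000 m (environment, upper layer): cools by 4.8 × 1.5 = 7.2°C, giving 16.4°C.
T_parcel − T_env = 9.73 − 16.4 = -6.67°C

-6.67°C (parcel cooler than environment)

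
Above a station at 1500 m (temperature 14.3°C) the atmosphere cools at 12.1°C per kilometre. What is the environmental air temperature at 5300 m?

-31.68°C

From 1500 m to 5300 m (environmental): cools by 12.1 × 3.8 = 45.98°C, giving -31.68°C.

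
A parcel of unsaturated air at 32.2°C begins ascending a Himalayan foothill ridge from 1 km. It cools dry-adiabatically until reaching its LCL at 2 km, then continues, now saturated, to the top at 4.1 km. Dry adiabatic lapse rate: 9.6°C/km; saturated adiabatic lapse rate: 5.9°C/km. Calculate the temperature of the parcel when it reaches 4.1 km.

10.21°C

Dry to 2000 m: -9.6 × 1 km = -9.6°C, so T = 22.6°C.
Saturated to 4100 m: -5.9 × 2.1 km = -12.39°C, so T = 10.21°C.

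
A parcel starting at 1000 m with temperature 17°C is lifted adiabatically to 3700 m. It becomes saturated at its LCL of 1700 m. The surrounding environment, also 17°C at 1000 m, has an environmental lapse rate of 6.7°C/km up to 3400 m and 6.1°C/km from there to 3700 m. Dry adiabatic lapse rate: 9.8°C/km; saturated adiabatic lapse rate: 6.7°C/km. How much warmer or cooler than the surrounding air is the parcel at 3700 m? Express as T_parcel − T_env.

Parcel:
  1000–1700 m, dry: Δz = 0.7 km ⇒ ΔT = -6.86°C; T = 10.14°C
  1700–3700 m, saturated: Δz = 2 km ⇒ ΔT = -13.4°C; T = -3.26°C
Environment:
  1000–3400 m, environment, lower layer: Δz = 2.4 km ⇒ ΔT = -16.08°C; T = 0.92°C
  3400–3700 m, environment, upper layer: Δz = 0.3 km ⇒ ΔT = -1.83°C; T = -0.91°C
T_parcel − T_env = -3.26 − (-0.91) = -2.35°C

-2.35°C (parcel cooler than environment)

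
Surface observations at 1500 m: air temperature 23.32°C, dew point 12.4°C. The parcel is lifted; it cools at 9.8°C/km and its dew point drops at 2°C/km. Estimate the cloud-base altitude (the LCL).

T and T_d converge at 9.8 − 2 = 7.8°C per km
Height above start = (23.32 − 12.4) / 7.8 = 1.4 km
LCL altitude = 1500 m + 1400 m = 2900 m

2900 m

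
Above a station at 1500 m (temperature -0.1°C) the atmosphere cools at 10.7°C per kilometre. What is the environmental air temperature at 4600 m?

-33.27°C

Environmental to 4600 m: -10.7 × 3.1 km = -33.17°C, so T = -33.27°C.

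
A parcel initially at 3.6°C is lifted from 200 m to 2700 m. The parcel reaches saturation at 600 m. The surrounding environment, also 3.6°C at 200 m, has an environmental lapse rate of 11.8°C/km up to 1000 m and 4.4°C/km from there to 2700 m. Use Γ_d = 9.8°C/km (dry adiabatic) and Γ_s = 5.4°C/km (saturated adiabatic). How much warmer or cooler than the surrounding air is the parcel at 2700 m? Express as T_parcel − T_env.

+1.66°C (parcel warmer than environment)

Parcel:
  200–600 m, dry: Δz = 0.4 km ⇒ ΔT = -3.92°C; T = -0.32°C
  600–2700 m, saturated: Δz = 2.1 km ⇒ ΔT = -11.34°C; T = -11.66°C
Environment:
  200–1000 m, environment, lower layer: Δz = 0.8 km ⇒ ΔT = -9.44°C; T = -5.84°C
  1000–2700 m, environment, upper layer: Δz = 1.7 km ⇒ ΔT = -7.48°C; T = -13.32°C
T_parcel − T_env = -11.66 − (-13.32) = +1.66°C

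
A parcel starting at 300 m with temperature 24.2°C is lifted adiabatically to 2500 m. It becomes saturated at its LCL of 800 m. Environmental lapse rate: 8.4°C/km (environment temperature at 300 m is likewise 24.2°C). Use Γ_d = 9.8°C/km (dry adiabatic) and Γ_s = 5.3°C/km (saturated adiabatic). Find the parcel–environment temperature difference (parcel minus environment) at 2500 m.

Parcel:
  300 → 800 m (dry, 9.8°C/km): ΔT = -9.8 × 0.5 = -4.9°C → T = 19.3°C
  800 → 2500 m (saturated, 5.3°C/km): ΔT = -5.3 × 1.7 = -9.01°C → T = 10.29°C
Environment:
  300 → 2500 m (environment, 8.4°C/km): ΔT = -8.4 × 2.2 = -18.48°C → T = 5.72°C
T_parcel − T_env = 10.29 − 5.72 = +4.57°C

+4.57°C (parcel warmer than environment)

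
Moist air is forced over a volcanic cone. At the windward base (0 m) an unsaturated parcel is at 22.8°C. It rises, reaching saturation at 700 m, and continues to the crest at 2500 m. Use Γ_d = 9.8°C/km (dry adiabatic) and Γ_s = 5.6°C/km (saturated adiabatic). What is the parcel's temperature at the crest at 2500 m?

5.86°C

Dry to 700 m: -9.8 × 0.7 km = -6.86°C, so T = 15.94°C.
Saturated to 2500 m: -5.6 × 1.8 km = -10.08°C, so T = 5.86°C.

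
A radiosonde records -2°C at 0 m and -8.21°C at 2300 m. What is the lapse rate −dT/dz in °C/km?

2.7°C/km

Γ = −ΔT/Δz = (-2 − (-8.21)) / (2300 − 0) m
  = 6.21°C / 2.3 km = 2.7°C/km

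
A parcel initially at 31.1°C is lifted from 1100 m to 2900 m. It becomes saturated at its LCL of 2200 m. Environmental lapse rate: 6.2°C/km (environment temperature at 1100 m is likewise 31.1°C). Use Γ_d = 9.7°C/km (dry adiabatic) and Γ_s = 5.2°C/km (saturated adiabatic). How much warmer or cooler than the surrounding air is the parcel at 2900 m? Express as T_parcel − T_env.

-3.15°C (parcel cooler than environment)

Parcel:
  1100 → 2200 m (dry, 9.7°C/km): ΔT = -9.7 × 1.1 = -10.67°C → T = 20.43°C
  2200 → 2900 m (saturated, 5.2°C/km): ΔT = -5.2 × 0.7 = -3.64°C → T = 16.79°C
Environment:
  1100 → 2900 m (environment, 6.2°C/km): ΔT = -6.2 × 1.8 = -11.16°C → T = 19.94°C
T_parcel − T_env = 16.79 − 19.94 = -3.15°C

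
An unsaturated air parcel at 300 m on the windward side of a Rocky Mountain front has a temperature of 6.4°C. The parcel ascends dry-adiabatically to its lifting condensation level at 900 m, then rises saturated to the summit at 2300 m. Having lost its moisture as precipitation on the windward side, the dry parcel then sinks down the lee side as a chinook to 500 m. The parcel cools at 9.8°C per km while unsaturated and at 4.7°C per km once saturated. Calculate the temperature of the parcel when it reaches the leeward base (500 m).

300 → 900 m (dry, 9.8°C/km): ΔT = -9.8 × 0.6 = -5.88°C → T = 0.52°C
900 → 2300 m (saturated, 4.7°C/km): ΔT = -4.7 × 1.4 = -6.58°C → T = -6.06°C
2300 → 500 m (dry descent, 9.8°C/km): ΔT = +9.8 × 1.8 = +17.64°C → T = 11.58°C

11.58°C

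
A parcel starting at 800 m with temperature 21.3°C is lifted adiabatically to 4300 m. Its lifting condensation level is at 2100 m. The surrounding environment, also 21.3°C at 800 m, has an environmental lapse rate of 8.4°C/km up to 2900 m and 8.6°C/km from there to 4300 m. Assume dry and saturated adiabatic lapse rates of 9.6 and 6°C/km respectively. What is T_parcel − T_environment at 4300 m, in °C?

Parcel:
  800–2100 m, dry: Δz = 1.3 km ⇒ ΔT = -12.48°C; T = 8.82°C
  2100–4300 m, saturated: Δz = 2.2 km ⇒ ΔT = -13.2°C; T = -4.38°C
Environment:
  800–2900 m, environment, lower layer: Δz = 2.1 km ⇒ ΔT = -17.64°C; T = 3.66°C
  2900–4300 m, environment, upper layer: Δz = 1.4 km ⇒ ΔT = -12.04°C; T = -8.38°C
T_parcel − T_env = -4.38 − (-8.38) = +4°C

+4°C (parcel warmer than environment)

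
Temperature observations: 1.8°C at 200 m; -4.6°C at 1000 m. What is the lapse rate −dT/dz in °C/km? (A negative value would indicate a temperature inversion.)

8°C/km

Γ = −ΔT/Δz = (1.8 − (-4.6)) / (1000 − 200) m
  = 6.4°C / 0.8 km = 8°C/km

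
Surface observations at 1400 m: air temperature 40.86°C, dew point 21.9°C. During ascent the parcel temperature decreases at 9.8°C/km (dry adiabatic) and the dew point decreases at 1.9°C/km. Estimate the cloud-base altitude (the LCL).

3800 m

T and T_d converge at 9.8 − 1.9 = 7.9°C per km
Height above start = (40.86 − 21.9) / 7.9 = 2.4 km
LCL altitude = 1400 m + 2400 m = 3800 m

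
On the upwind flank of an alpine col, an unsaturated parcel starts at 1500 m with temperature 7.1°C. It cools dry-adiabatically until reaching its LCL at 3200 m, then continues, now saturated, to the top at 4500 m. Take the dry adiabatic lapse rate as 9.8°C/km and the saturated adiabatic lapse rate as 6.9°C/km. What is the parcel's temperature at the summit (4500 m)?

-18.53°C

1500 → 3200 m (dry, 9.8°C/km): ΔT = -9.8 × 1.7 = -16.66°C → T = -9.56°C
3200 → 4500 m (saturated, 6.9°C/km): ΔT = -6.9 × 1.3 = -8.97°C → T = -18.53°C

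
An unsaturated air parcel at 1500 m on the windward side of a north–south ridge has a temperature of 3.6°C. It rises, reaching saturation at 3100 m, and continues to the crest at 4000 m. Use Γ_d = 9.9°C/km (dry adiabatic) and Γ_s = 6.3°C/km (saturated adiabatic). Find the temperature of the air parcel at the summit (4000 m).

1500–3100 m, dry: Δz = 1.6 km ⇒ ΔT = -15.84°C; T = -12.24°C
3100–4000 m, saturated: Δz = 0.9 km ⇒ ΔT = -5.67°C; T = -17.91°C

-17.91°C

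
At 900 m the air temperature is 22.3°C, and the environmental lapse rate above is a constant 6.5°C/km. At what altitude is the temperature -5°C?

5100 m

Height above start = (22.3 − (-5)) / 6.5 = 4.2 km
Altitude = 900 m + 4200 m = 5100 m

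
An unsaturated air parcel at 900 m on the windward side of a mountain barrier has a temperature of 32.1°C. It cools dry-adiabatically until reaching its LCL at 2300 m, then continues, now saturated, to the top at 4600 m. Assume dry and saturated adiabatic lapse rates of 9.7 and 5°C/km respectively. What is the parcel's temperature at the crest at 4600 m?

900 → 2300 m (dry, 9.7°C/km): ΔT = -9.7 × 1.4 = -13.58°C → T = 18.52°C
2300 → 4600 m (saturated, 5°C/km): ΔT = -5 × 2.3 = -11.5°C → T = 7.02°C

7.02°C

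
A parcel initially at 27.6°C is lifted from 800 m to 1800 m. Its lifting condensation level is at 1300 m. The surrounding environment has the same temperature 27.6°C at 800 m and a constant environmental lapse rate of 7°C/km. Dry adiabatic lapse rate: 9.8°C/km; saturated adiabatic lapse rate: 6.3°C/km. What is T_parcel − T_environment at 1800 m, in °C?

-1.05°C (parcel cooler than environment)

Parcel:
  Dry to 1300 m: -9.8 × 0.5 km = -4.9°C, so T = 22.7°C.
  Saturated to 1800 m: -6.3 × 0.5 km = -3.15°C, so T = 19.55°C.
Environment:
  Environment to 1800 m: -7 × 1 km = -7°C, so T = 20.6°C.
T_parcel − T_env = 19.55 − 20.6 = -1.05°C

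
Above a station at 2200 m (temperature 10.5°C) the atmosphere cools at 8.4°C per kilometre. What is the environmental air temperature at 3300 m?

2200 → 3300 m (environmental, 8.4°C/km): ΔT = -8.4 × 1.1 = -9.24°C → T = 1.26°C

1.26°C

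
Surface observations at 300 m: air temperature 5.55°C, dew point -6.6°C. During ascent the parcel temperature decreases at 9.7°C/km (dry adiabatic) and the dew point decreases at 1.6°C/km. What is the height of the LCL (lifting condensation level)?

1800 m

T and T_d converge at 9.7 − 1.6 = 8.1°C per km
Height above start = (5.55 − (-6.6)) / 8.1 = 1.5 km
LCL altitude = 300 m + 1500 m = 1800 m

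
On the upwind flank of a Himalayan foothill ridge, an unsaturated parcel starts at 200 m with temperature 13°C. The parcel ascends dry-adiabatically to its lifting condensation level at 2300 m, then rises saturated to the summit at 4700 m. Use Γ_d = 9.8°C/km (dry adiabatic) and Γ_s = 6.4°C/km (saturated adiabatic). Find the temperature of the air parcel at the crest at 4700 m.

-22.94°C

Dry to 2300 m: -9.8 × 2.1 km = -20.58°C, so T = -7.58°C.
Saturated to 4700 m: -6.4 × 2.4 km = -15.36°C, so T = -22.94°C.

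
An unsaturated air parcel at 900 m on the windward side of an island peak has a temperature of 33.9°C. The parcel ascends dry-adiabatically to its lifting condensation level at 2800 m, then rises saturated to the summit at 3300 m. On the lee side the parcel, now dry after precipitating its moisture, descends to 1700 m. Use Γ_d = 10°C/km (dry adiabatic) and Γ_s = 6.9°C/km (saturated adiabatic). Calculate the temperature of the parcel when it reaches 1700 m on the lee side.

27.45°C

Dry to 2800 m: -10 × 1.9 km = -19°C, so T = 14.9°C.
Saturated to 3300 m: -6.9 × 0.5 km = -3.45°C, so T = 11.45°C.
Dry descent to 1700 m: +10 × 1.6 km = +16°C, so T = 27.45°C.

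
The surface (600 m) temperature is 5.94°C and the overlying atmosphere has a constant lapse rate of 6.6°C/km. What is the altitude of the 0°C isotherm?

Height above start = (5.94 − 0) / 6.6 = 0.9 km
Altitude = 600 m + 900 m = 1500 m

1500 m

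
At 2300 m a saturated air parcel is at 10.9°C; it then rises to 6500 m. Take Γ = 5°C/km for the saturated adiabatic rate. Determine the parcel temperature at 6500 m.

2300 → 6500 m (saturated adiabatic, 5°C/km): ΔT = -5 × 4.2 = -21°C → T = -10.1°C

-10.1°C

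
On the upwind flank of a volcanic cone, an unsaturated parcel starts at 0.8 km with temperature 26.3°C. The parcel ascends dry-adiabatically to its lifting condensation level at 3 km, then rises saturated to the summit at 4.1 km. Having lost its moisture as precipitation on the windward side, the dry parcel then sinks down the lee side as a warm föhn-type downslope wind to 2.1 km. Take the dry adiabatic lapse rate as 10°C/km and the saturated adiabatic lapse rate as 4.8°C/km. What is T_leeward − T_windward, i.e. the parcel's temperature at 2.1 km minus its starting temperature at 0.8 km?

-7.28°C

800 → 3000 m (dry, 10°C/km): ΔT = -10 × 2.2 = -22°C → T = 4.3°C
3000 → 4100 m (saturated, 4.8°C/km): ΔT = -4.8 × 1.1 = -5.28°C → T = -0.98°C
4100 → 2100 m (dry descent, 10°C/km): ΔT = +10 × 2 = +20°C → T = 19.02°C
Net change vs windward start: 19.02 − 26.3 = -7.28°C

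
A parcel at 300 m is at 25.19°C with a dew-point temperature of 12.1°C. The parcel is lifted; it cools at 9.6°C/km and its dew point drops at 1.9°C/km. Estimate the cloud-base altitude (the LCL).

2000 m

T and T_d converge at 9.6 − 1.9 = 7.7°C per km
Height above start = (25.19 − 12.1) / 7.7 = 1.7 km
LCL altitude = 300 m + 1700 m = 2000 m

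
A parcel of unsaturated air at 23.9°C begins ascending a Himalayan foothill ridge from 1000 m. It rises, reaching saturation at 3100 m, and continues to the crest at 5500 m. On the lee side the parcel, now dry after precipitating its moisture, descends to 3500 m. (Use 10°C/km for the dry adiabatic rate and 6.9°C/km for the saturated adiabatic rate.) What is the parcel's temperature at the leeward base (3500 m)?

6.34°C

Dry to 3100 m: -10 × 2.1 km = -21°C, so T = 2.9°C.
Saturated to 5500 m: -6.9 × 2.4 km = -16.56°C, so T = -13.66°C.
Dry descent to 3500 m: +10 × 2 km = +20°C, so T = 6.34°C.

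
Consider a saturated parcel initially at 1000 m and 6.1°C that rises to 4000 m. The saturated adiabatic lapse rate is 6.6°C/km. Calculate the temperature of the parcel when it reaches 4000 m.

1000 → 4000 m (saturated adiabatic, 6.6°C/km): ΔT = -6.6 × 3 = -19.8°C → T = -13.7°C

-13.7°C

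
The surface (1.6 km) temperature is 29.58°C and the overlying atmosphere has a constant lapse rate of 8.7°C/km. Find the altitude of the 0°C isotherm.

5 km

Height above start = (29.58 − 0) / 8.7 = 3.4 km
Altitude = 1600 m + 3400 m = 5000 m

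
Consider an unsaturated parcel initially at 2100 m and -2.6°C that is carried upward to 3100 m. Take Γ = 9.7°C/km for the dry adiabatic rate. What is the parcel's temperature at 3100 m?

-12.3°C

Dry adiabatic to 3100 m: -9.7 × 1 km = -9.7°C, so T = -12.3°C.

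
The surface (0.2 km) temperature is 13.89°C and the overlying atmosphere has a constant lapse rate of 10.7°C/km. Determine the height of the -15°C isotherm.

Height above start = (13.89 − (-15)) / 10.7 = 2.7 km
Altitude = 200 m + 2700 m = 2900 m

2.9 km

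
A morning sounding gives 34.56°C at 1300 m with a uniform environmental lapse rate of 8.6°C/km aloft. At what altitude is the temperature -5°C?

Height above start = (34.56 − (-5)) / 8.6 = 4.6 km
Altitude = 1300 m + 4600 m = 5900 m

5900 m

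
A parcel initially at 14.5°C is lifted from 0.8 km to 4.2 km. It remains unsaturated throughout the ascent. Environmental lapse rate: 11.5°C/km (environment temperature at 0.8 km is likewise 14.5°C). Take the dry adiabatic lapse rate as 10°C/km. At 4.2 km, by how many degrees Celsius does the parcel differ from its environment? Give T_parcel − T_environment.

+5.1°C (parcel warmer than environment)

Parcel:
  From 800 m to 4200 m (dry): cools by 10 × 3.4 = 34°C, giving -19.5°C.
Environment:
  From 800 m to 4200 m (environment): cools by 11.5 × 3.4 = 39.1°C, giving -24.6°C.
T_parcel − T_env = -19.5 − (-24.6) = +5.1°C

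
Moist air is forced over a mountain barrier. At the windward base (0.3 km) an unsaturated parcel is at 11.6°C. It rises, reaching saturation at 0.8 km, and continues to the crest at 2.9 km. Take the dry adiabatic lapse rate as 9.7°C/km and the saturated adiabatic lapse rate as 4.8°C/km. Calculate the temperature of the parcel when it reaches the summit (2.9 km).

-3.33°C

From 300 m to 800 m (dry): cools by 9.7 × 0.5 = 4.85°C, giving 6.75°C.
From 800 m to 2900 m (saturated): cools by 4.8 × 2.1 = 10.08°C, giving -3.33°C.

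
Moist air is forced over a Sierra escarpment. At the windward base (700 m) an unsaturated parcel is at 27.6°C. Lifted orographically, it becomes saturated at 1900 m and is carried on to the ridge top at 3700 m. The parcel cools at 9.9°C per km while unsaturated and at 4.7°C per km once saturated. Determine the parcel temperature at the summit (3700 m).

7.26°C

700 → 1900 m (dry, 9.9°C/km): ΔT = -9.9 × 1.2 = -11.88°C → T = 15.72°C
1900 → 3700 m (saturated, 4.7°C/km): ΔT = -4.7 × 1.8 = -8.46°C → T = 7.26°C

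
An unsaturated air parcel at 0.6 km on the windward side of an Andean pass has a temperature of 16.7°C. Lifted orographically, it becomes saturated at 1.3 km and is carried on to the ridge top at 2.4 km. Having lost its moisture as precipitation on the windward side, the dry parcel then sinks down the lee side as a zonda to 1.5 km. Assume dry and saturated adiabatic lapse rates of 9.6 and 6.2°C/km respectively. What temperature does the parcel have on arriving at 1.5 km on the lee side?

11.8°C

600 → 1300 m (dry, 9.6°C/km): ΔT = -9.6 × 0.7 = -6.72°C → T = 9.98°C
1300 → 2400 m (saturated, 6.2°C/km): ΔT = -6.2 × 1.1 = -6.82°C → T = 3.16°C
2400 → 1500 m (dry descent, 9.6°C/km): ΔT = +9.6 × 0.9 = +8.64°C → T = 11.8°C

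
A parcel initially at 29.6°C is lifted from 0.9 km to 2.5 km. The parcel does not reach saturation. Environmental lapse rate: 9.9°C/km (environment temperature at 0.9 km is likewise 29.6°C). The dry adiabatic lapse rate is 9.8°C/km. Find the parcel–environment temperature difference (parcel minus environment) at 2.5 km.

+0.16°C (parcel warmer than environment)

Parcel:
  From 900 m to 2500 m (dry): cools by 9.8 × 1.6 = 15.68°C, giving 13.92°C.
Environment:
  From 900 m to 2500 m (environment): cools by 9.9 × 1.6 = 15.84°C, giving 13.76°C.
T_parcel − T_env = 13.92 − 13.76 = +0.16°C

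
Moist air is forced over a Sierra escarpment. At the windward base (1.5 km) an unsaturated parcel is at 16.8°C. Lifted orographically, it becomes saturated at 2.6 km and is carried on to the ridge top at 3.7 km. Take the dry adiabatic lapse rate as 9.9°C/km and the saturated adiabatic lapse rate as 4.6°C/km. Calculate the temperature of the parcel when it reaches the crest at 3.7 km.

From 1500 m to 2600 m (dry): cools by 9.9 × 1.1 = 10.89°C, giving 5.91°C.
From 2600 m to 3700 m (saturated): cools by 4.6 × 1.1 = 5.06°C, giving 0.85°C.

0.85°C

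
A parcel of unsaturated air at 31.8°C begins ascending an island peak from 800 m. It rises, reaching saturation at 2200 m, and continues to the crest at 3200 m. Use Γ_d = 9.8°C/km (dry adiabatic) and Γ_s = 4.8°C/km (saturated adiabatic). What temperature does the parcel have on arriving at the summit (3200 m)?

800–2200 m, dry: Δz = 1.4 km ⇒ ΔT = -13.72°C; T = 18.08°C
2200–3200 m, saturated: Δz = 1 km ⇒ ΔT = -4.8°C; T = 13.28°C

13.28°C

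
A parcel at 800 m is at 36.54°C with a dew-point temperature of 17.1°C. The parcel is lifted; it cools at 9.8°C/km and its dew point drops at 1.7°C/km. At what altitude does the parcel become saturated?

T and T_d converge at 9.8 − 1.7 = 8.1°C per km
Height above start = (36.54 − 17.1) / 8.1 = 2.4 km
LCL altitude = 800 m + 2400 m = 3200 m

3200 m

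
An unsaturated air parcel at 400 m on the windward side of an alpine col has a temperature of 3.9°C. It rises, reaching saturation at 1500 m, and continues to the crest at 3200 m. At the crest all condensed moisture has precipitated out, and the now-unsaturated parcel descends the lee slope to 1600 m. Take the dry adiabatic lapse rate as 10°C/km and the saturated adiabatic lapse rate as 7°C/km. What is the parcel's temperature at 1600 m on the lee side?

-3°C

Dry to 1500 m: -10 × 1.1 km = -11°C, so T = -7.1°C.
Saturated to 3200 m: -7 × 1.7 km = -11.9°C, so T = -19°C.
Dry descent to 1600 m: +10 × 1.6 km = +16°C, so T = -3°C.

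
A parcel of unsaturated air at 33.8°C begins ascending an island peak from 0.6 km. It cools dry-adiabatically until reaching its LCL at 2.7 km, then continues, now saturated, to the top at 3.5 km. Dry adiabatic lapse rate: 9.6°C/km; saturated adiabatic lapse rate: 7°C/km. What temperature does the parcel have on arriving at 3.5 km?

Dry to 2700 m: -9.6 × 2.1 km = -20.16°C, so T = 13.64°C.
Saturated to 3500 m: -7 × 0.8 km = -5.6°C, so T = 8.04°C.

8.04°C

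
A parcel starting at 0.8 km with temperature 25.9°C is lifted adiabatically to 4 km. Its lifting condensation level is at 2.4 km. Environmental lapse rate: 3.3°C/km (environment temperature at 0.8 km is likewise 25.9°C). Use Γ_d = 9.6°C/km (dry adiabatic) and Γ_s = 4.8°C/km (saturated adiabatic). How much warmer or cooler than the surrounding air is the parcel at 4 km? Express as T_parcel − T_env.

-12.48°C (parcel cooler than environment)

Parcel:
  800 → 2400 m (dry, 9.6°C/km): ΔT = -9.6 × 1.6 = -15.36°C → T = 10.54°C
  2400 → 4000 m (saturated, 4.8°C/km): ΔT = -4.8 × 1.6 = -7.68°C → T = 2.86°C
Environment:
  800 → 4000 m (environment, 3.3°C/km): ΔT = -3.3 × 3.2 = -10.56°C → T = 15.34°C
T_parcel − T_env = 2.86 − 15.34 = -12.48°C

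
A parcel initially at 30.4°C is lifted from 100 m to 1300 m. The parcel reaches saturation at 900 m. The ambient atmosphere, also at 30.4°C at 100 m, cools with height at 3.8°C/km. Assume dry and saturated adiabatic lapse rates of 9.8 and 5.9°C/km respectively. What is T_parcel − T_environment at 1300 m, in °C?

Parcel:
  100–900 m, dry: Δz = 0.8 km ⇒ ΔT = -7.84°C; T = 22.56°C
  900–1300 m, saturated: Δz = 0.4 km ⇒ ΔT = -2.36°C; T = 20.2°C
Environment:
  100–1300 m, environment: Δz = 1.2 km ⇒ ΔT = -4.56°C; T = 25.84°C
T_parcel − T_env = 20.2 − 25.84 = -5.64°C

-5.64°C (parcel cooler than environment)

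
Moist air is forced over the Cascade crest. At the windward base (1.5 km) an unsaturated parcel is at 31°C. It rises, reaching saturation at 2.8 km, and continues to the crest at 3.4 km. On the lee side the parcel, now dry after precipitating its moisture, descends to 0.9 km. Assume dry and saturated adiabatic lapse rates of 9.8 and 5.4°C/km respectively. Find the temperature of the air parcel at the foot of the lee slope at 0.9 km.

1500 → 2800 m (dry, 9.8°C/km): ΔT = -9.8 × 1.3 = -12.74°C → T = 18.26°C
2800 → 3400 m (saturated, 5.4°C/km): ΔT = -5.4 × 0.6 = -3.24°C → T = 15.02°C
3400 → 900 m (dry descent, 9.8°C/km): ΔT = +9.8 × 2.5 = +24.5°C → T = 39.52°C

39.52°C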